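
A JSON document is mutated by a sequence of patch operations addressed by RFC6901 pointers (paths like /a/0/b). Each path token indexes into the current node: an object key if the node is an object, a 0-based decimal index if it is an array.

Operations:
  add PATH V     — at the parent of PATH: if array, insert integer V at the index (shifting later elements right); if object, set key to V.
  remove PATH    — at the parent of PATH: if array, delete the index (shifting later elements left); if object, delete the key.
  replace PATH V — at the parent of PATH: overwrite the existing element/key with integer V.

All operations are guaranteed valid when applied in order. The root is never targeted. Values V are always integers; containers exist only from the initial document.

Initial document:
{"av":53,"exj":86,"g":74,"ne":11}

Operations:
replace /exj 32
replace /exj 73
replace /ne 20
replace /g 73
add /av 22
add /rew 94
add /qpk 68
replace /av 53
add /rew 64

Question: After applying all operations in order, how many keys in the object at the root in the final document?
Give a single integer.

Answer: 6

Derivation:
After op 1 (replace /exj 32): {"av":53,"exj":32,"g":74,"ne":11}
After op 2 (replace /exj 73): {"av":53,"exj":73,"g":74,"ne":11}
After op 3 (replace /ne 20): {"av":53,"exj":73,"g":74,"ne":20}
After op 4 (replace /g 73): {"av":53,"exj":73,"g":73,"ne":20}
After op 5 (add /av 22): {"av":22,"exj":73,"g":73,"ne":20}
After op 6 (add /rew 94): {"av":22,"exj":73,"g":73,"ne":20,"rew":94}
After op 7 (add /qpk 68): {"av":22,"exj":73,"g":73,"ne":20,"qpk":68,"rew":94}
After op 8 (replace /av 53): {"av":53,"exj":73,"g":73,"ne":20,"qpk":68,"rew":94}
After op 9 (add /rew 64): {"av":53,"exj":73,"g":73,"ne":20,"qpk":68,"rew":64}
Size at the root: 6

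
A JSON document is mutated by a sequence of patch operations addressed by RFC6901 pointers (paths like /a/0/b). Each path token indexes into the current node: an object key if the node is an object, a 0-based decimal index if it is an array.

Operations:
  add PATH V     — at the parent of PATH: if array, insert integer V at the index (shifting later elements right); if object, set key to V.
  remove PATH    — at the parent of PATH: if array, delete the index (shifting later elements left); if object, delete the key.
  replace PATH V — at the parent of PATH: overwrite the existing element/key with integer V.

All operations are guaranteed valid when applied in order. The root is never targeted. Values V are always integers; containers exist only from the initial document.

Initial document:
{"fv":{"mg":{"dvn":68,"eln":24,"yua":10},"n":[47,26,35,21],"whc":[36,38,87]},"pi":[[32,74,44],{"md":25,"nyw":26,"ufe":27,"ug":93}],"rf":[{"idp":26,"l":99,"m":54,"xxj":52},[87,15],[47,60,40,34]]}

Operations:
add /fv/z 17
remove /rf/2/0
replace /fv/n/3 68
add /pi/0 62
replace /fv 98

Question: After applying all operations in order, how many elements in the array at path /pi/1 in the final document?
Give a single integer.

After op 1 (add /fv/z 17): {"fv":{"mg":{"dvn":68,"eln":24,"yua":10},"n":[47,26,35,21],"whc":[36,38,87],"z":17},"pi":[[32,74,44],{"md":25,"nyw":26,"ufe":27,"ug":93}],"rf":[{"idp":26,"l":99,"m":54,"xxj":52},[87,15],[47,60,40,34]]}
After op 2 (remove /rf/2/0): {"fv":{"mg":{"dvn":68,"eln":24,"yua":10},"n":[47,26,35,21],"whc":[36,38,87],"z":17},"pi":[[32,74,44],{"md":25,"nyw":26,"ufe":27,"ug":93}],"rf":[{"idp":26,"l":99,"m":54,"xxj":52},[87,15],[60,40,34]]}
After op 3 (replace /fv/n/3 68): {"fv":{"mg":{"dvn":68,"eln":24,"yua":10},"n":[47,26,35,68],"whc":[36,38,87],"z":17},"pi":[[32,74,44],{"md":25,"nyw":26,"ufe":27,"ug":93}],"rf":[{"idp":26,"l":99,"m":54,"xxj":52},[87,15],[60,40,34]]}
After op 4 (add /pi/0 62): {"fv":{"mg":{"dvn":68,"eln":24,"yua":10},"n":[47,26,35,68],"whc":[36,38,87],"z":17},"pi":[62,[32,74,44],{"md":25,"nyw":26,"ufe":27,"ug":93}],"rf":[{"idp":26,"l":99,"m":54,"xxj":52},[87,15],[60,40,34]]}
After op 5 (replace /fv 98): {"fv":98,"pi":[62,[32,74,44],{"md":25,"nyw":26,"ufe":27,"ug":93}],"rf":[{"idp":26,"l":99,"m":54,"xxj":52},[87,15],[60,40,34]]}
Size at path /pi/1: 3

Answer: 3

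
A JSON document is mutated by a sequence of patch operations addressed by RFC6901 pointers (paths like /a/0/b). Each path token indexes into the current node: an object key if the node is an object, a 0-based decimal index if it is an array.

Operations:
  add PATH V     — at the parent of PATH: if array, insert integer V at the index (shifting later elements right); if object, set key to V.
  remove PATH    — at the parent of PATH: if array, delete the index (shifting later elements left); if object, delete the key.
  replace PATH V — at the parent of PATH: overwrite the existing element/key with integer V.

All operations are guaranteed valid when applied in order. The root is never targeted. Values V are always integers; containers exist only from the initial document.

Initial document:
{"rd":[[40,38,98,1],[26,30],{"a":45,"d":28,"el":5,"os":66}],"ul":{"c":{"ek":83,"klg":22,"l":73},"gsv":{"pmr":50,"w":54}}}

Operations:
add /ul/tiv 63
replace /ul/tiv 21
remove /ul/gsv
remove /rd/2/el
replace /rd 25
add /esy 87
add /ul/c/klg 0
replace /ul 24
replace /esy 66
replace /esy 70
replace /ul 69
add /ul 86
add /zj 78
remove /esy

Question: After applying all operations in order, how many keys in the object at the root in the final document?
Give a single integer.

After op 1 (add /ul/tiv 63): {"rd":[[40,38,98,1],[26,30],{"a":45,"d":28,"el":5,"os":66}],"ul":{"c":{"ek":83,"klg":22,"l":73},"gsv":{"pmr":50,"w":54},"tiv":63}}
After op 2 (replace /ul/tiv 21): {"rd":[[40,38,98,1],[26,30],{"a":45,"d":28,"el":5,"os":66}],"ul":{"c":{"ek":83,"klg":22,"l":73},"gsv":{"pmr":50,"w":54},"tiv":21}}
After op 3 (remove /ul/gsv): {"rd":[[40,38,98,1],[26,30],{"a":45,"d":28,"el":5,"os":66}],"ul":{"c":{"ek":83,"klg":22,"l":73},"tiv":21}}
After op 4 (remove /rd/2/el): {"rd":[[40,38,98,1],[26,30],{"a":45,"d":28,"os":66}],"ul":{"c":{"ek":83,"klg":22,"l":73},"tiv":21}}
After op 5 (replace /rd 25): {"rd":25,"ul":{"c":{"ek":83,"klg":22,"l":73},"tiv":21}}
After op 6 (add /esy 87): {"esy":87,"rd":25,"ul":{"c":{"ek":83,"klg":22,"l":73},"tiv":21}}
After op 7 (add /ul/c/klg 0): {"esy":87,"rd":25,"ul":{"c":{"ek":83,"klg":0,"l":73},"tiv":21}}
After op 8 (replace /ul 24): {"esy":87,"rd":25,"ul":24}
After op 9 (replace /esy 66): {"esy":66,"rd":25,"ul":24}
After op 10 (replace /esy 70): {"esy":70,"rd":25,"ul":24}
After op 11 (replace /ul 69): {"esy":70,"rd":25,"ul":69}
After op 12 (add /ul 86): {"esy":70,"rd":25,"ul":86}
After op 13 (add /zj 78): {"esy":70,"rd":25,"ul":86,"zj":78}
After op 14 (remove /esy): {"rd":25,"ul":86,"zj":78}
Size at the root: 3

Answer: 3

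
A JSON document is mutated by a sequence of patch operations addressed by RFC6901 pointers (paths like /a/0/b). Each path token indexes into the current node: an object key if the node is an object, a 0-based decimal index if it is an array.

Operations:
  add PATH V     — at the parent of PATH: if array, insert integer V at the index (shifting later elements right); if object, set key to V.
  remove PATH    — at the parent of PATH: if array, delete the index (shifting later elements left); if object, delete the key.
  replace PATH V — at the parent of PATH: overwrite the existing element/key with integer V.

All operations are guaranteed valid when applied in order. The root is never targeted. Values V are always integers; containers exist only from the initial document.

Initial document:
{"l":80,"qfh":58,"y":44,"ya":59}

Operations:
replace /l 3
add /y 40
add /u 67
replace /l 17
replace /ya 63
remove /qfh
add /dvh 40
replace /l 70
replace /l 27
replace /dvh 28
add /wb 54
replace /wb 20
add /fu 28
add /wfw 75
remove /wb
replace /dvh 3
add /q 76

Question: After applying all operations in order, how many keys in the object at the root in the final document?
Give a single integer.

Answer: 8

Derivation:
After op 1 (replace /l 3): {"l":3,"qfh":58,"y":44,"ya":59}
After op 2 (add /y 40): {"l":3,"qfh":58,"y":40,"ya":59}
After op 3 (add /u 67): {"l":3,"qfh":58,"u":67,"y":40,"ya":59}
After op 4 (replace /l 17): {"l":17,"qfh":58,"u":67,"y":40,"ya":59}
After op 5 (replace /ya 63): {"l":17,"qfh":58,"u":67,"y":40,"ya":63}
After op 6 (remove /qfh): {"l":17,"u":67,"y":40,"ya":63}
After op 7 (add /dvh 40): {"dvh":40,"l":17,"u":67,"y":40,"ya":63}
After op 8 (replace /l 70): {"dvh":40,"l":70,"u":67,"y":40,"ya":63}
After op 9 (replace /l 27): {"dvh":40,"l":27,"u":67,"y":40,"ya":63}
After op 10 (replace /dvh 28): {"dvh":28,"l":27,"u":67,"y":40,"ya":63}
After op 11 (add /wb 54): {"dvh":28,"l":27,"u":67,"wb":54,"y":40,"ya":63}
After op 12 (replace /wb 20): {"dvh":28,"l":27,"u":67,"wb":20,"y":40,"ya":63}
After op 13 (add /fu 28): {"dvh":28,"fu":28,"l":27,"u":67,"wb":20,"y":40,"ya":63}
After op 14 (add /wfw 75): {"dvh":28,"fu":28,"l":27,"u":67,"wb":20,"wfw":75,"y":40,"ya":63}
After op 15 (remove /wb): {"dvh":28,"fu":28,"l":27,"u":67,"wfw":75,"y":40,"ya":63}
After op 16 (replace /dvh 3): {"dvh":3,"fu":28,"l":27,"u":67,"wfw":75,"y":40,"ya":63}
After op 17 (add /q 76): {"dvh":3,"fu":28,"l":27,"q":76,"u":67,"wfw":75,"y":40,"ya":63}
Size at the root: 8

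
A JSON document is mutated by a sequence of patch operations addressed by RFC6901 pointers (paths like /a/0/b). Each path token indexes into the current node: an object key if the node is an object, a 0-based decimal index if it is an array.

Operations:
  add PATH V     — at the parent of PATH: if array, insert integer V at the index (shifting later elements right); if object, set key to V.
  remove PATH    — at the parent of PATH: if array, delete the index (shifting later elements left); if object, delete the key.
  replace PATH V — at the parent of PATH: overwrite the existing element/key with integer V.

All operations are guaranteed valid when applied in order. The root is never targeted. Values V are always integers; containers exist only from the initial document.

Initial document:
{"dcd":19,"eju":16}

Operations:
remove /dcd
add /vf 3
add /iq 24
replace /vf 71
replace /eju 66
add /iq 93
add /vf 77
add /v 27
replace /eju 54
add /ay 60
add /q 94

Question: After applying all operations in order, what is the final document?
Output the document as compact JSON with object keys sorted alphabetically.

After op 1 (remove /dcd): {"eju":16}
After op 2 (add /vf 3): {"eju":16,"vf":3}
After op 3 (add /iq 24): {"eju":16,"iq":24,"vf":3}
After op 4 (replace /vf 71): {"eju":16,"iq":24,"vf":71}
After op 5 (replace /eju 66): {"eju":66,"iq":24,"vf":71}
After op 6 (add /iq 93): {"eju":66,"iq":93,"vf":71}
After op 7 (add /vf 77): {"eju":66,"iq":93,"vf":77}
After op 8 (add /v 27): {"eju":66,"iq":93,"v":27,"vf":77}
After op 9 (replace /eju 54): {"eju":54,"iq":93,"v":27,"vf":77}
After op 10 (add /ay 60): {"ay":60,"eju":54,"iq":93,"v":27,"vf":77}
After op 11 (add /q 94): {"ay":60,"eju":54,"iq":93,"q":94,"v":27,"vf":77}

Answer: {"ay":60,"eju":54,"iq":93,"q":94,"v":27,"vf":77}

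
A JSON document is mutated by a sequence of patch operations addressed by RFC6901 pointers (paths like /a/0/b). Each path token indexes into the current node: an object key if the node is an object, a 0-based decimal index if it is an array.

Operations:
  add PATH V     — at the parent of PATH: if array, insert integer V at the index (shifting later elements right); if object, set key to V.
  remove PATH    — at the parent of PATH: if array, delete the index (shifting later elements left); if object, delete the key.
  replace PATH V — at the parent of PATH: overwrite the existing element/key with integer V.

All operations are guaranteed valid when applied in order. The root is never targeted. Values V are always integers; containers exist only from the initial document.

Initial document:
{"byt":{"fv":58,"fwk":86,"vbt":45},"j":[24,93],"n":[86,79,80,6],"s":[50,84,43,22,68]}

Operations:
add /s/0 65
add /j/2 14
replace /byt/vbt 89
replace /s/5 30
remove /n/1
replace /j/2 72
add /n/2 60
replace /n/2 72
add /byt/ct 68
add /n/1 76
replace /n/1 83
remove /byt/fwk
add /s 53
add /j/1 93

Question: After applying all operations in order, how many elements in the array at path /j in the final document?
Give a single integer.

Answer: 4

Derivation:
After op 1 (add /s/0 65): {"byt":{"fv":58,"fwk":86,"vbt":45},"j":[24,93],"n":[86,79,80,6],"s":[65,50,84,43,22,68]}
After op 2 (add /j/2 14): {"byt":{"fv":58,"fwk":86,"vbt":45},"j":[24,93,14],"n":[86,79,80,6],"s":[65,50,84,43,22,68]}
After op 3 (replace /byt/vbt 89): {"byt":{"fv":58,"fwk":86,"vbt":89},"j":[24,93,14],"n":[86,79,80,6],"s":[65,50,84,43,22,68]}
After op 4 (replace /s/5 30): {"byt":{"fv":58,"fwk":86,"vbt":89},"j":[24,93,14],"n":[86,79,80,6],"s":[65,50,84,43,22,30]}
After op 5 (remove /n/1): {"byt":{"fv":58,"fwk":86,"vbt":89},"j":[24,93,14],"n":[86,80,6],"s":[65,50,84,43,22,30]}
After op 6 (replace /j/2 72): {"byt":{"fv":58,"fwk":86,"vbt":89},"j":[24,93,72],"n":[86,80,6],"s":[65,50,84,43,22,30]}
After op 7 (add /n/2 60): {"byt":{"fv":58,"fwk":86,"vbt":89},"j":[24,93,72],"n":[86,80,60,6],"s":[65,50,84,43,22,30]}
After op 8 (replace /n/2 72): {"byt":{"fv":58,"fwk":86,"vbt":89},"j":[24,93,72],"n":[86,80,72,6],"s":[65,50,84,43,22,30]}
After op 9 (add /byt/ct 68): {"byt":{"ct":68,"fv":58,"fwk":86,"vbt":89},"j":[24,93,72],"n":[86,80,72,6],"s":[65,50,84,43,22,30]}
After op 10 (add /n/1 76): {"byt":{"ct":68,"fv":58,"fwk":86,"vbt":89},"j":[24,93,72],"n":[86,76,80,72,6],"s":[65,50,84,43,22,30]}
After op 11 (replace /n/1 83): {"byt":{"ct":68,"fv":58,"fwk":86,"vbt":89},"j":[24,93,72],"n":[86,83,80,72,6],"s":[65,50,84,43,22,30]}
After op 12 (remove /byt/fwk): {"byt":{"ct":68,"fv":58,"vbt":89},"j":[24,93,72],"n":[86,83,80,72,6],"s":[65,50,84,43,22,30]}
After op 13 (add /s 53): {"byt":{"ct":68,"fv":58,"vbt":89},"j":[24,93,72],"n":[86,83,80,72,6],"s":53}
After op 14 (add /j/1 93): {"byt":{"ct":68,"fv":58,"vbt":89},"j":[24,93,93,72],"n":[86,83,80,72,6],"s":53}
Size at path /j: 4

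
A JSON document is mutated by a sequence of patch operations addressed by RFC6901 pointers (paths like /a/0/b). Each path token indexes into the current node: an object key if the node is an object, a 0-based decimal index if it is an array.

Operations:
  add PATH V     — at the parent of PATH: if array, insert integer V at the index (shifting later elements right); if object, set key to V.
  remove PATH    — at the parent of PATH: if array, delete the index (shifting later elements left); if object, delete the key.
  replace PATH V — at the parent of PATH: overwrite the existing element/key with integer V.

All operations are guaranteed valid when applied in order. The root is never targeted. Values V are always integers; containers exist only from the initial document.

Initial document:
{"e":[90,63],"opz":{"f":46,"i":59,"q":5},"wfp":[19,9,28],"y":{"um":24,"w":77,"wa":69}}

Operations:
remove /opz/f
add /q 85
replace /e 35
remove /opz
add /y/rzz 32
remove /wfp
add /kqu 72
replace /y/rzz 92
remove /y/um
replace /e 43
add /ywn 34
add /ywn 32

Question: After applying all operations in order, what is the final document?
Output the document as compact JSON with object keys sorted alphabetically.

Answer: {"e":43,"kqu":72,"q":85,"y":{"rzz":92,"w":77,"wa":69},"ywn":32}

Derivation:
After op 1 (remove /opz/f): {"e":[90,63],"opz":{"i":59,"q":5},"wfp":[19,9,28],"y":{"um":24,"w":77,"wa":69}}
After op 2 (add /q 85): {"e":[90,63],"opz":{"i":59,"q":5},"q":85,"wfp":[19,9,28],"y":{"um":24,"w":77,"wa":69}}
After op 3 (replace /e 35): {"e":35,"opz":{"i":59,"q":5},"q":85,"wfp":[19,9,28],"y":{"um":24,"w":77,"wa":69}}
After op 4 (remove /opz): {"e":35,"q":85,"wfp":[19,9,28],"y":{"um":24,"w":77,"wa":69}}
After op 5 (add /y/rzz 32): {"e":35,"q":85,"wfp":[19,9,28],"y":{"rzz":32,"um":24,"w":77,"wa":69}}
After op 6 (remove /wfp): {"e":35,"q":85,"y":{"rzz":32,"um":24,"w":77,"wa":69}}
After op 7 (add /kqu 72): {"e":35,"kqu":72,"q":85,"y":{"rzz":32,"um":24,"w":77,"wa":69}}
After op 8 (replace /y/rzz 92): {"e":35,"kqu":72,"q":85,"y":{"rzz":92,"um":24,"w":77,"wa":69}}
After op 9 (remove /y/um): {"e":35,"kqu":72,"q":85,"y":{"rzz":92,"w":77,"wa":69}}
After op 10 (replace /e 43): {"e":43,"kqu":72,"q":85,"y":{"rzz":92,"w":77,"wa":69}}
After op 11 (add /ywn 34): {"e":43,"kqu":72,"q":85,"y":{"rzz":92,"w":77,"wa":69},"ywn":34}
After op 12 (add /ywn 32): {"e":43,"kqu":72,"q":85,"y":{"rzz":92,"w":77,"wa":69},"ywn":32}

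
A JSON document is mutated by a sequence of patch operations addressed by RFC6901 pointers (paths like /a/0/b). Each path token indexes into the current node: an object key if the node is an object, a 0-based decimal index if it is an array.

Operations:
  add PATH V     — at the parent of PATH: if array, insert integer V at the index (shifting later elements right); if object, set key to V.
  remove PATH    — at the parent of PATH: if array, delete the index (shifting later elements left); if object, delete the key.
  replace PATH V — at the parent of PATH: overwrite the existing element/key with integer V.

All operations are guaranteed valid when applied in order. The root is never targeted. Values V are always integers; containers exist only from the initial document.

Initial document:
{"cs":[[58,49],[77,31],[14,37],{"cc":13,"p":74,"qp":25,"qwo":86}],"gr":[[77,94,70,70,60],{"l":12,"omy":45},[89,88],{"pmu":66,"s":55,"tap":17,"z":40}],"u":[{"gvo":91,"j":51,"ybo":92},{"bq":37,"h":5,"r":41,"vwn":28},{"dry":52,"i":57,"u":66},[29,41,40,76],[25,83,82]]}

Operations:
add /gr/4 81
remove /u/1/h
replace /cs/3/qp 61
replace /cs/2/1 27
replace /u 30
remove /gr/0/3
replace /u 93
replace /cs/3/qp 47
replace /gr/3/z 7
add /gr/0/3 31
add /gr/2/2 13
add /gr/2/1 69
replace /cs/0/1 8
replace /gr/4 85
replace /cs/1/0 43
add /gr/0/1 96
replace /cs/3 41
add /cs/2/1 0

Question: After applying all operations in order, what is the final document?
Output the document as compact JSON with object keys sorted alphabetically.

After op 1 (add /gr/4 81): {"cs":[[58,49],[77,31],[14,37],{"cc":13,"p":74,"qp":25,"qwo":86}],"gr":[[77,94,70,70,60],{"l":12,"omy":45},[89,88],{"pmu":66,"s":55,"tap":17,"z":40},81],"u":[{"gvo":91,"j":51,"ybo":92},{"bq":37,"h":5,"r":41,"vwn":28},{"dry":52,"i":57,"u":66},[29,41,40,76],[25,83,82]]}
After op 2 (remove /u/1/h): {"cs":[[58,49],[77,31],[14,37],{"cc":13,"p":74,"qp":25,"qwo":86}],"gr":[[77,94,70,70,60],{"l":12,"omy":45},[89,88],{"pmu":66,"s":55,"tap":17,"z":40},81],"u":[{"gvo":91,"j":51,"ybo":92},{"bq":37,"r":41,"vwn":28},{"dry":52,"i":57,"u":66},[29,41,40,76],[25,83,82]]}
After op 3 (replace /cs/3/qp 61): {"cs":[[58,49],[77,31],[14,37],{"cc":13,"p":74,"qp":61,"qwo":86}],"gr":[[77,94,70,70,60],{"l":12,"omy":45},[89,88],{"pmu":66,"s":55,"tap":17,"z":40},81],"u":[{"gvo":91,"j":51,"ybo":92},{"bq":37,"r":41,"vwn":28},{"dry":52,"i":57,"u":66},[29,41,40,76],[25,83,82]]}
After op 4 (replace /cs/2/1 27): {"cs":[[58,49],[77,31],[14,27],{"cc":13,"p":74,"qp":61,"qwo":86}],"gr":[[77,94,70,70,60],{"l":12,"omy":45},[89,88],{"pmu":66,"s":55,"tap":17,"z":40},81],"u":[{"gvo":91,"j":51,"ybo":92},{"bq":37,"r":41,"vwn":28},{"dry":52,"i":57,"u":66},[29,41,40,76],[25,83,82]]}
After op 5 (replace /u 30): {"cs":[[58,49],[77,31],[14,27],{"cc":13,"p":74,"qp":61,"qwo":86}],"gr":[[77,94,70,70,60],{"l":12,"omy":45},[89,88],{"pmu":66,"s":55,"tap":17,"z":40},81],"u":30}
After op 6 (remove /gr/0/3): {"cs":[[58,49],[77,31],[14,27],{"cc":13,"p":74,"qp":61,"qwo":86}],"gr":[[77,94,70,60],{"l":12,"omy":45},[89,88],{"pmu":66,"s":55,"tap":17,"z":40},81],"u":30}
After op 7 (replace /u 93): {"cs":[[58,49],[77,31],[14,27],{"cc":13,"p":74,"qp":61,"qwo":86}],"gr":[[77,94,70,60],{"l":12,"omy":45},[89,88],{"pmu":66,"s":55,"tap":17,"z":40},81],"u":93}
After op 8 (replace /cs/3/qp 47): {"cs":[[58,49],[77,31],[14,27],{"cc":13,"p":74,"qp":47,"qwo":86}],"gr":[[77,94,70,60],{"l":12,"omy":45},[89,88],{"pmu":66,"s":55,"tap":17,"z":40},81],"u":93}
After op 9 (replace /gr/3/z 7): {"cs":[[58,49],[77,31],[14,27],{"cc":13,"p":74,"qp":47,"qwo":86}],"gr":[[77,94,70,60],{"l":12,"omy":45},[89,88],{"pmu":66,"s":55,"tap":17,"z":7},81],"u":93}
After op 10 (add /gr/0/3 31): {"cs":[[58,49],[77,31],[14,27],{"cc":13,"p":74,"qp":47,"qwo":86}],"gr":[[77,94,70,31,60],{"l":12,"omy":45},[89,88],{"pmu":66,"s":55,"tap":17,"z":7},81],"u":93}
After op 11 (add /gr/2/2 13): {"cs":[[58,49],[77,31],[14,27],{"cc":13,"p":74,"qp":47,"qwo":86}],"gr":[[77,94,70,31,60],{"l":12,"omy":45},[89,88,13],{"pmu":66,"s":55,"tap":17,"z":7},81],"u":93}
After op 12 (add /gr/2/1 69): {"cs":[[58,49],[77,31],[14,27],{"cc":13,"p":74,"qp":47,"qwo":86}],"gr":[[77,94,70,31,60],{"l":12,"omy":45},[89,69,88,13],{"pmu":66,"s":55,"tap":17,"z":7},81],"u":93}
After op 13 (replace /cs/0/1 8): {"cs":[[58,8],[77,31],[14,27],{"cc":13,"p":74,"qp":47,"qwo":86}],"gr":[[77,94,70,31,60],{"l":12,"omy":45},[89,69,88,13],{"pmu":66,"s":55,"tap":17,"z":7},81],"u":93}
After op 14 (replace /gr/4 85): {"cs":[[58,8],[77,31],[14,27],{"cc":13,"p":74,"qp":47,"qwo":86}],"gr":[[77,94,70,31,60],{"l":12,"omy":45},[89,69,88,13],{"pmu":66,"s":55,"tap":17,"z":7},85],"u":93}
After op 15 (replace /cs/1/0 43): {"cs":[[58,8],[43,31],[14,27],{"cc":13,"p":74,"qp":47,"qwo":86}],"gr":[[77,94,70,31,60],{"l":12,"omy":45},[89,69,88,13],{"pmu":66,"s":55,"tap":17,"z":7},85],"u":93}
After op 16 (add /gr/0/1 96): {"cs":[[58,8],[43,31],[14,27],{"cc":13,"p":74,"qp":47,"qwo":86}],"gr":[[77,96,94,70,31,60],{"l":12,"omy":45},[89,69,88,13],{"pmu":66,"s":55,"tap":17,"z":7},85],"u":93}
After op 17 (replace /cs/3 41): {"cs":[[58,8],[43,31],[14,27],41],"gr":[[77,96,94,70,31,60],{"l":12,"omy":45},[89,69,88,13],{"pmu":66,"s":55,"tap":17,"z":7},85],"u":93}
After op 18 (add /cs/2/1 0): {"cs":[[58,8],[43,31],[14,0,27],41],"gr":[[77,96,94,70,31,60],{"l":12,"omy":45},[89,69,88,13],{"pmu":66,"s":55,"tap":17,"z":7},85],"u":93}

Answer: {"cs":[[58,8],[43,31],[14,0,27],41],"gr":[[77,96,94,70,31,60],{"l":12,"omy":45},[89,69,88,13],{"pmu":66,"s":55,"tap":17,"z":7},85],"u":93}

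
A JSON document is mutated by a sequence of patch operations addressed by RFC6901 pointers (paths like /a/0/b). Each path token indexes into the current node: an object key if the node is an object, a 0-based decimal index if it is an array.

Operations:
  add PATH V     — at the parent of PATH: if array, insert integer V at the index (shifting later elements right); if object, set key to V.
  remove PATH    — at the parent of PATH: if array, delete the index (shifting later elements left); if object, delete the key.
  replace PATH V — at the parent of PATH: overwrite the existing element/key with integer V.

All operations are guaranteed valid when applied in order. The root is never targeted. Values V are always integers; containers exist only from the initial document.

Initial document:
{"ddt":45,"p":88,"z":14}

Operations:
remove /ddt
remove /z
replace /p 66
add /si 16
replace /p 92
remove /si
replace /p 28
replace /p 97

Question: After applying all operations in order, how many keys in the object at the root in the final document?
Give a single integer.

After op 1 (remove /ddt): {"p":88,"z":14}
After op 2 (remove /z): {"p":88}
After op 3 (replace /p 66): {"p":66}
After op 4 (add /si 16): {"p":66,"si":16}
After op 5 (replace /p 92): {"p":92,"si":16}
After op 6 (remove /si): {"p":92}
After op 7 (replace /p 28): {"p":28}
After op 8 (replace /p 97): {"p":97}
Size at the root: 1

Answer: 1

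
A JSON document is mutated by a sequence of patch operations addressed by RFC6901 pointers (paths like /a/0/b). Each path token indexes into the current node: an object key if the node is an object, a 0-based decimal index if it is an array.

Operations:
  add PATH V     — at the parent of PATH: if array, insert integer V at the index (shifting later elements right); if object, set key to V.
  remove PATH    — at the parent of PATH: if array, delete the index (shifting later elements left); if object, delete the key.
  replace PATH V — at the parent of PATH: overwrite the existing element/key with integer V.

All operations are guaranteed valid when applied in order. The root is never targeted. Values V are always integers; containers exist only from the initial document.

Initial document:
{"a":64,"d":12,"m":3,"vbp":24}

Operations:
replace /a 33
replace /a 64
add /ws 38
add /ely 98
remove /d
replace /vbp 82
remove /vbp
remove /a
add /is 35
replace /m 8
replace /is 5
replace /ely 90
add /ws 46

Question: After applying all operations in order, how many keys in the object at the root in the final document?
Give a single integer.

Answer: 4

Derivation:
After op 1 (replace /a 33): {"a":33,"d":12,"m":3,"vbp":24}
After op 2 (replace /a 64): {"a":64,"d":12,"m":3,"vbp":24}
After op 3 (add /ws 38): {"a":64,"d":12,"m":3,"vbp":24,"ws":38}
After op 4 (add /ely 98): {"a":64,"d":12,"ely":98,"m":3,"vbp":24,"ws":38}
After op 5 (remove /d): {"a":64,"ely":98,"m":3,"vbp":24,"ws":38}
After op 6 (replace /vbp 82): {"a":64,"ely":98,"m":3,"vbp":82,"ws":38}
After op 7 (remove /vbp): {"a":64,"ely":98,"m":3,"ws":38}
After op 8 (remove /a): {"ely":98,"m":3,"ws":38}
After op 9 (add /is 35): {"ely":98,"is":35,"m":3,"ws":38}
After op 10 (replace /m 8): {"ely":98,"is":35,"m":8,"ws":38}
After op 11 (replace /is 5): {"ely":98,"is":5,"m":8,"ws":38}
After op 12 (replace /ely 90): {"ely":90,"is":5,"m":8,"ws":38}
After op 13 (add /ws 46): {"ely":90,"is":5,"m":8,"ws":46}
Size at the root: 4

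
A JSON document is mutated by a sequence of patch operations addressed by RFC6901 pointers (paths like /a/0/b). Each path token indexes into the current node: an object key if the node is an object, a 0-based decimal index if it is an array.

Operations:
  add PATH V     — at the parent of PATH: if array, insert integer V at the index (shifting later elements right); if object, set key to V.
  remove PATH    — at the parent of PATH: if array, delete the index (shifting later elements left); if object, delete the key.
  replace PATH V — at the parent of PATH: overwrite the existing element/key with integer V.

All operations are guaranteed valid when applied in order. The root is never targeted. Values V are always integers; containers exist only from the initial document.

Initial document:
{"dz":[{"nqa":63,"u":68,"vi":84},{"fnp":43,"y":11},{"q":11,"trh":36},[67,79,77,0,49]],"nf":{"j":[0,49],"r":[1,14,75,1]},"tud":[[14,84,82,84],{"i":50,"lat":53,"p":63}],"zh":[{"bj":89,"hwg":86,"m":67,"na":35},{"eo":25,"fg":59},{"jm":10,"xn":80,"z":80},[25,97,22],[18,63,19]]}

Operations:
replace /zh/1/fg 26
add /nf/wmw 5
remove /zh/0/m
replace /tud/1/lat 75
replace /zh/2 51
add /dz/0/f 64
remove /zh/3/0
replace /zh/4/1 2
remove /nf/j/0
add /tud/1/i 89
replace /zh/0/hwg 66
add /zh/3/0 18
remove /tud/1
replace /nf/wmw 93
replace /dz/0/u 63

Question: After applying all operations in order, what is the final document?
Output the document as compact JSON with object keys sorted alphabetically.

Answer: {"dz":[{"f":64,"nqa":63,"u":63,"vi":84},{"fnp":43,"y":11},{"q":11,"trh":36},[67,79,77,0,49]],"nf":{"j":[49],"r":[1,14,75,1],"wmw":93},"tud":[[14,84,82,84]],"zh":[{"bj":89,"hwg":66,"na":35},{"eo":25,"fg":26},51,[18,97,22],[18,2,19]]}

Derivation:
After op 1 (replace /zh/1/fg 26): {"dz":[{"nqa":63,"u":68,"vi":84},{"fnp":43,"y":11},{"q":11,"trh":36},[67,79,77,0,49]],"nf":{"j":[0,49],"r":[1,14,75,1]},"tud":[[14,84,82,84],{"i":50,"lat":53,"p":63}],"zh":[{"bj":89,"hwg":86,"m":67,"na":35},{"eo":25,"fg":26},{"jm":10,"xn":80,"z":80},[25,97,22],[18,63,19]]}
After op 2 (add /nf/wmw 5): {"dz":[{"nqa":63,"u":68,"vi":84},{"fnp":43,"y":11},{"q":11,"trh":36},[67,79,77,0,49]],"nf":{"j":[0,49],"r":[1,14,75,1],"wmw":5},"tud":[[14,84,82,84],{"i":50,"lat":53,"p":63}],"zh":[{"bj":89,"hwg":86,"m":67,"na":35},{"eo":25,"fg":26},{"jm":10,"xn":80,"z":80},[25,97,22],[18,63,19]]}
After op 3 (remove /zh/0/m): {"dz":[{"nqa":63,"u":68,"vi":84},{"fnp":43,"y":11},{"q":11,"trh":36},[67,79,77,0,49]],"nf":{"j":[0,49],"r":[1,14,75,1],"wmw":5},"tud":[[14,84,82,84],{"i":50,"lat":53,"p":63}],"zh":[{"bj":89,"hwg":86,"na":35},{"eo":25,"fg":26},{"jm":10,"xn":80,"z":80},[25,97,22],[18,63,19]]}
After op 4 (replace /tud/1/lat 75): {"dz":[{"nqa":63,"u":68,"vi":84},{"fnp":43,"y":11},{"q":11,"trh":36},[67,79,77,0,49]],"nf":{"j":[0,49],"r":[1,14,75,1],"wmw":5},"tud":[[14,84,82,84],{"i":50,"lat":75,"p":63}],"zh":[{"bj":89,"hwg":86,"na":35},{"eo":25,"fg":26},{"jm":10,"xn":80,"z":80},[25,97,22],[18,63,19]]}
After op 5 (replace /zh/2 51): {"dz":[{"nqa":63,"u":68,"vi":84},{"fnp":43,"y":11},{"q":11,"trh":36},[67,79,77,0,49]],"nf":{"j":[0,49],"r":[1,14,75,1],"wmw":5},"tud":[[14,84,82,84],{"i":50,"lat":75,"p":63}],"zh":[{"bj":89,"hwg":86,"na":35},{"eo":25,"fg":26},51,[25,97,22],[18,63,19]]}
After op 6 (add /dz/0/f 64): {"dz":[{"f":64,"nqa":63,"u":68,"vi":84},{"fnp":43,"y":11},{"q":11,"trh":36},[67,79,77,0,49]],"nf":{"j":[0,49],"r":[1,14,75,1],"wmw":5},"tud":[[14,84,82,84],{"i":50,"lat":75,"p":63}],"zh":[{"bj":89,"hwg":86,"na":35},{"eo":25,"fg":26},51,[25,97,22],[18,63,19]]}
After op 7 (remove /zh/3/0): {"dz":[{"f":64,"nqa":63,"u":68,"vi":84},{"fnp":43,"y":11},{"q":11,"trh":36},[67,79,77,0,49]],"nf":{"j":[0,49],"r":[1,14,75,1],"wmw":5},"tud":[[14,84,82,84],{"i":50,"lat":75,"p":63}],"zh":[{"bj":89,"hwg":86,"na":35},{"eo":25,"fg":26},51,[97,22],[18,63,19]]}
After op 8 (replace /zh/4/1 2): {"dz":[{"f":64,"nqa":63,"u":68,"vi":84},{"fnp":43,"y":11},{"q":11,"trh":36},[67,79,77,0,49]],"nf":{"j":[0,49],"r":[1,14,75,1],"wmw":5},"tud":[[14,84,82,84],{"i":50,"lat":75,"p":63}],"zh":[{"bj":89,"hwg":86,"na":35},{"eo":25,"fg":26},51,[97,22],[18,2,19]]}
After op 9 (remove /nf/j/0): {"dz":[{"f":64,"nqa":63,"u":68,"vi":84},{"fnp":43,"y":11},{"q":11,"trh":36},[67,79,77,0,49]],"nf":{"j":[49],"r":[1,14,75,1],"wmw":5},"tud":[[14,84,82,84],{"i":50,"lat":75,"p":63}],"zh":[{"bj":89,"hwg":86,"na":35},{"eo":25,"fg":26},51,[97,22],[18,2,19]]}
After op 10 (add /tud/1/i 89): {"dz":[{"f":64,"nqa":63,"u":68,"vi":84},{"fnp":43,"y":11},{"q":11,"trh":36},[67,79,77,0,49]],"nf":{"j":[49],"r":[1,14,75,1],"wmw":5},"tud":[[14,84,82,84],{"i":89,"lat":75,"p":63}],"zh":[{"bj":89,"hwg":86,"na":35},{"eo":25,"fg":26},51,[97,22],[18,2,19]]}
After op 11 (replace /zh/0/hwg 66): {"dz":[{"f":64,"nqa":63,"u":68,"vi":84},{"fnp":43,"y":11},{"q":11,"trh":36},[67,79,77,0,49]],"nf":{"j":[49],"r":[1,14,75,1],"wmw":5},"tud":[[14,84,82,84],{"i":89,"lat":75,"p":63}],"zh":[{"bj":89,"hwg":66,"na":35},{"eo":25,"fg":26},51,[97,22],[18,2,19]]}
After op 12 (add /zh/3/0 18): {"dz":[{"f":64,"nqa":63,"u":68,"vi":84},{"fnp":43,"y":11},{"q":11,"trh":36},[67,79,77,0,49]],"nf":{"j":[49],"r":[1,14,75,1],"wmw":5},"tud":[[14,84,82,84],{"i":89,"lat":75,"p":63}],"zh":[{"bj":89,"hwg":66,"na":35},{"eo":25,"fg":26},51,[18,97,22],[18,2,19]]}
After op 13 (remove /tud/1): {"dz":[{"f":64,"nqa":63,"u":68,"vi":84},{"fnp":43,"y":11},{"q":11,"trh":36},[67,79,77,0,49]],"nf":{"j":[49],"r":[1,14,75,1],"wmw":5},"tud":[[14,84,82,84]],"zh":[{"bj":89,"hwg":66,"na":35},{"eo":25,"fg":26},51,[18,97,22],[18,2,19]]}
After op 14 (replace /nf/wmw 93): {"dz":[{"f":64,"nqa":63,"u":68,"vi":84},{"fnp":43,"y":11},{"q":11,"trh":36},[67,79,77,0,49]],"nf":{"j":[49],"r":[1,14,75,1],"wmw":93},"tud":[[14,84,82,84]],"zh":[{"bj":89,"hwg":66,"na":35},{"eo":25,"fg":26},51,[18,97,22],[18,2,19]]}
After op 15 (replace /dz/0/u 63): {"dz":[{"f":64,"nqa":63,"u":63,"vi":84},{"fnp":43,"y":11},{"q":11,"trh":36},[67,79,77,0,49]],"nf":{"j":[49],"r":[1,14,75,1],"wmw":93},"tud":[[14,84,82,84]],"zh":[{"bj":89,"hwg":66,"na":35},{"eo":25,"fg":26},51,[18,97,22],[18,2,19]]}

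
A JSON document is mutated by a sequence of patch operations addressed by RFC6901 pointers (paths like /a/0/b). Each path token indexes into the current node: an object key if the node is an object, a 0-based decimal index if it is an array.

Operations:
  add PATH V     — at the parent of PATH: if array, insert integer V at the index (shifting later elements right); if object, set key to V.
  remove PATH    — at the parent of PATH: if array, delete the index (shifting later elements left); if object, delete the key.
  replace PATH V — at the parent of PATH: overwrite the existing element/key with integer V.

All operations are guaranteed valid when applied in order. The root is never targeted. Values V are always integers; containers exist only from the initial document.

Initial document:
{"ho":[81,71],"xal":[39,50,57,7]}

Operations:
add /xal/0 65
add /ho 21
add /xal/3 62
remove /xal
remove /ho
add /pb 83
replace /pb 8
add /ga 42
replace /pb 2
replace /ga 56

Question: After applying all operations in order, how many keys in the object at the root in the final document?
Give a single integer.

Answer: 2

Derivation:
After op 1 (add /xal/0 65): {"ho":[81,71],"xal":[65,39,50,57,7]}
After op 2 (add /ho 21): {"ho":21,"xal":[65,39,50,57,7]}
After op 3 (add /xal/3 62): {"ho":21,"xal":[65,39,50,62,57,7]}
After op 4 (remove /xal): {"ho":21}
After op 5 (remove /ho): {}
After op 6 (add /pb 83): {"pb":83}
After op 7 (replace /pb 8): {"pb":8}
After op 8 (add /ga 42): {"ga":42,"pb":8}
After op 9 (replace /pb 2): {"ga":42,"pb":2}
After op 10 (replace /ga 56): {"ga":56,"pb":2}
Size at the root: 2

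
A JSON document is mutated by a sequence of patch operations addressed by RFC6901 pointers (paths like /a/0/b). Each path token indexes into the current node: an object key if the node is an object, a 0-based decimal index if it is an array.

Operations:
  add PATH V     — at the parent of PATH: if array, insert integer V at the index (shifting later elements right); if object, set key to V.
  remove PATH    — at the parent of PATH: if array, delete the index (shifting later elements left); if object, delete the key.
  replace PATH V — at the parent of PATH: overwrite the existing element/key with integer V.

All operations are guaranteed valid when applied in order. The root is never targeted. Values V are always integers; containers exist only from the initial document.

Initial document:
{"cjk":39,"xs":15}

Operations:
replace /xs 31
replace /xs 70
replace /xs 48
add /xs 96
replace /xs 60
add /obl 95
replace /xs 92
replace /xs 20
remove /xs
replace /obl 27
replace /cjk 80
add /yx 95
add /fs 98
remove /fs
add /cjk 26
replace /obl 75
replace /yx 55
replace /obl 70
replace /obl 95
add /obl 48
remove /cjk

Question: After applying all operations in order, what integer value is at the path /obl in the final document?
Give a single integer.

Answer: 48

Derivation:
After op 1 (replace /xs 31): {"cjk":39,"xs":31}
After op 2 (replace /xs 70): {"cjk":39,"xs":70}
After op 3 (replace /xs 48): {"cjk":39,"xs":48}
After op 4 (add /xs 96): {"cjk":39,"xs":96}
After op 5 (replace /xs 60): {"cjk":39,"xs":60}
After op 6 (add /obl 95): {"cjk":39,"obl":95,"xs":60}
After op 7 (replace /xs 92): {"cjk":39,"obl":95,"xs":92}
After op 8 (replace /xs 20): {"cjk":39,"obl":95,"xs":20}
After op 9 (remove /xs): {"cjk":39,"obl":95}
After op 10 (replace /obl 27): {"cjk":39,"obl":27}
After op 11 (replace /cjk 80): {"cjk":80,"obl":27}
After op 12 (add /yx 95): {"cjk":80,"obl":27,"yx":95}
After op 13 (add /fs 98): {"cjk":80,"fs":98,"obl":27,"yx":95}
After op 14 (remove /fs): {"cjk":80,"obl":27,"yx":95}
After op 15 (add /cjk 26): {"cjk":26,"obl":27,"yx":95}
After op 16 (replace /obl 75): {"cjk":26,"obl":75,"yx":95}
After op 17 (replace /yx 55): {"cjk":26,"obl":75,"yx":55}
After op 18 (replace /obl 70): {"cjk":26,"obl":70,"yx":55}
After op 19 (replace /obl 95): {"cjk":26,"obl":95,"yx":55}
After op 20 (add /obl 48): {"cjk":26,"obl":48,"yx":55}
After op 21 (remove /cjk): {"obl":48,"yx":55}
Value at /obl: 48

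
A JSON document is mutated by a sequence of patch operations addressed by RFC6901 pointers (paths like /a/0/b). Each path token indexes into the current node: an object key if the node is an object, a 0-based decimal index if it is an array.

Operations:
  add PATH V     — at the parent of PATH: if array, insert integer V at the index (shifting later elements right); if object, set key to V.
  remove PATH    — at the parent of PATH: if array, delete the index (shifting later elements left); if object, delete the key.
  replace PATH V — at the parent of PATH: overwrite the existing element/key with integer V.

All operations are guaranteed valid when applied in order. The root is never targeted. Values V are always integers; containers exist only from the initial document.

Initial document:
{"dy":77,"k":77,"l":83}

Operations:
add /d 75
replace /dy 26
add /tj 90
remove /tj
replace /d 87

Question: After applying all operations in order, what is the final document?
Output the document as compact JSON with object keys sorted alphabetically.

After op 1 (add /d 75): {"d":75,"dy":77,"k":77,"l":83}
After op 2 (replace /dy 26): {"d":75,"dy":26,"k":77,"l":83}
After op 3 (add /tj 90): {"d":75,"dy":26,"k":77,"l":83,"tj":90}
After op 4 (remove /tj): {"d":75,"dy":26,"k":77,"l":83}
After op 5 (replace /d 87): {"d":87,"dy":26,"k":77,"l":83}

Answer: {"d":87,"dy":26,"k":77,"l":83}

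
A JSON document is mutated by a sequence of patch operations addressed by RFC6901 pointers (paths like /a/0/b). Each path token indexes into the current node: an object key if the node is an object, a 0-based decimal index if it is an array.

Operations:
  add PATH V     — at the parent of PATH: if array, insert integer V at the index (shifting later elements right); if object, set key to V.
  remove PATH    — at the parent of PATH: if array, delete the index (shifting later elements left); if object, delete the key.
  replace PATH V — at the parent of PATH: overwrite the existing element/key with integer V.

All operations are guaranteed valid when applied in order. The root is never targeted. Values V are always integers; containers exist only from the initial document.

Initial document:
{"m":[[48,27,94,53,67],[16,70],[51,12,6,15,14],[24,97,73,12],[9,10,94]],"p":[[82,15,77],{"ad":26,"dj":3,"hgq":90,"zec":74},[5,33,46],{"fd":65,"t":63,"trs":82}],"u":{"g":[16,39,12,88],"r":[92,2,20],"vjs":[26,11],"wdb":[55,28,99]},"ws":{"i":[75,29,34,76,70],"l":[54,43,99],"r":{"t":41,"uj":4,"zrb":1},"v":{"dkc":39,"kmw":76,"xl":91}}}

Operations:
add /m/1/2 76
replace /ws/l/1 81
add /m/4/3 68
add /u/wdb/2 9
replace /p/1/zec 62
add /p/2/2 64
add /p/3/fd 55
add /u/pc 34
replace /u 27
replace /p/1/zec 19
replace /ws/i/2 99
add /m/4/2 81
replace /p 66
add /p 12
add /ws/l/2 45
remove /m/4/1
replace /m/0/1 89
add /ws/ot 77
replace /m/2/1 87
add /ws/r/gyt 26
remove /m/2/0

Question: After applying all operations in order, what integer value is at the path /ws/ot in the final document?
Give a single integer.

After op 1 (add /m/1/2 76): {"m":[[48,27,94,53,67],[16,70,76],[51,12,6,15,14],[24,97,73,12],[9,10,94]],"p":[[82,15,77],{"ad":26,"dj":3,"hgq":90,"zec":74},[5,33,46],{"fd":65,"t":63,"trs":82}],"u":{"g":[16,39,12,88],"r":[92,2,20],"vjs":[26,11],"wdb":[55,28,99]},"ws":{"i":[75,29,34,76,70],"l":[54,43,99],"r":{"t":41,"uj":4,"zrb":1},"v":{"dkc":39,"kmw":76,"xl":91}}}
After op 2 (replace /ws/l/1 81): {"m":[[48,27,94,53,67],[16,70,76],[51,12,6,15,14],[24,97,73,12],[9,10,94]],"p":[[82,15,77],{"ad":26,"dj":3,"hgq":90,"zec":74},[5,33,46],{"fd":65,"t":63,"trs":82}],"u":{"g":[16,39,12,88],"r":[92,2,20],"vjs":[26,11],"wdb":[55,28,99]},"ws":{"i":[75,29,34,76,70],"l":[54,81,99],"r":{"t":41,"uj":4,"zrb":1},"v":{"dkc":39,"kmw":76,"xl":91}}}
After op 3 (add /m/4/3 68): {"m":[[48,27,94,53,67],[16,70,76],[51,12,6,15,14],[24,97,73,12],[9,10,94,68]],"p":[[82,15,77],{"ad":26,"dj":3,"hgq":90,"zec":74},[5,33,46],{"fd":65,"t":63,"trs":82}],"u":{"g":[16,39,12,88],"r":[92,2,20],"vjs":[26,11],"wdb":[55,28,99]},"ws":{"i":[75,29,34,76,70],"l":[54,81,99],"r":{"t":41,"uj":4,"zrb":1},"v":{"dkc":39,"kmw":76,"xl":91}}}
After op 4 (add /u/wdb/2 9): {"m":[[48,27,94,53,67],[16,70,76],[51,12,6,15,14],[24,97,73,12],[9,10,94,68]],"p":[[82,15,77],{"ad":26,"dj":3,"hgq":90,"zec":74},[5,33,46],{"fd":65,"t":63,"trs":82}],"u":{"g":[16,39,12,88],"r":[92,2,20],"vjs":[26,11],"wdb":[55,28,9,99]},"ws":{"i":[75,29,34,76,70],"l":[54,81,99],"r":{"t":41,"uj":4,"zrb":1},"v":{"dkc":39,"kmw":76,"xl":91}}}
After op 5 (replace /p/1/zec 62): {"m":[[48,27,94,53,67],[16,70,76],[51,12,6,15,14],[24,97,73,12],[9,10,94,68]],"p":[[82,15,77],{"ad":26,"dj":3,"hgq":90,"zec":62},[5,33,46],{"fd":65,"t":63,"trs":82}],"u":{"g":[16,39,12,88],"r":[92,2,20],"vjs":[26,11],"wdb":[55,28,9,99]},"ws":{"i":[75,29,34,76,70],"l":[54,81,99],"r":{"t":41,"uj":4,"zrb":1},"v":{"dkc":39,"kmw":76,"xl":91}}}
After op 6 (add /p/2/2 64): {"m":[[48,27,94,53,67],[16,70,76],[51,12,6,15,14],[24,97,73,12],[9,10,94,68]],"p":[[82,15,77],{"ad":26,"dj":3,"hgq":90,"zec":62},[5,33,64,46],{"fd":65,"t":63,"trs":82}],"u":{"g":[16,39,12,88],"r":[92,2,20],"vjs":[26,11],"wdb":[55,28,9,99]},"ws":{"i":[75,29,34,76,70],"l":[54,81,99],"r":{"t":41,"uj":4,"zrb":1},"v":{"dkc":39,"kmw":76,"xl":91}}}
After op 7 (add /p/3/fd 55): {"m":[[48,27,94,53,67],[16,70,76],[51,12,6,15,14],[24,97,73,12],[9,10,94,68]],"p":[[82,15,77],{"ad":26,"dj":3,"hgq":90,"zec":62},[5,33,64,46],{"fd":55,"t":63,"trs":82}],"u":{"g":[16,39,12,88],"r":[92,2,20],"vjs":[26,11],"wdb":[55,28,9,99]},"ws":{"i":[75,29,34,76,70],"l":[54,81,99],"r":{"t":41,"uj":4,"zrb":1},"v":{"dkc":39,"kmw":76,"xl":91}}}
After op 8 (add /u/pc 34): {"m":[[48,27,94,53,67],[16,70,76],[51,12,6,15,14],[24,97,73,12],[9,10,94,68]],"p":[[82,15,77],{"ad":26,"dj":3,"hgq":90,"zec":62},[5,33,64,46],{"fd":55,"t":63,"trs":82}],"u":{"g":[16,39,12,88],"pc":34,"r":[92,2,20],"vjs":[26,11],"wdb":[55,28,9,99]},"ws":{"i":[75,29,34,76,70],"l":[54,81,99],"r":{"t":41,"uj":4,"zrb":1},"v":{"dkc":39,"kmw":76,"xl":91}}}
After op 9 (replace /u 27): {"m":[[48,27,94,53,67],[16,70,76],[51,12,6,15,14],[24,97,73,12],[9,10,94,68]],"p":[[82,15,77],{"ad":26,"dj":3,"hgq":90,"zec":62},[5,33,64,46],{"fd":55,"t":63,"trs":82}],"u":27,"ws":{"i":[75,29,34,76,70],"l":[54,81,99],"r":{"t":41,"uj":4,"zrb":1},"v":{"dkc":39,"kmw":76,"xl":91}}}
After op 10 (replace /p/1/zec 19): {"m":[[48,27,94,53,67],[16,70,76],[51,12,6,15,14],[24,97,73,12],[9,10,94,68]],"p":[[82,15,77],{"ad":26,"dj":3,"hgq":90,"zec":19},[5,33,64,46],{"fd":55,"t":63,"trs":82}],"u":27,"ws":{"i":[75,29,34,76,70],"l":[54,81,99],"r":{"t":41,"uj":4,"zrb":1},"v":{"dkc":39,"kmw":76,"xl":91}}}
After op 11 (replace /ws/i/2 99): {"m":[[48,27,94,53,67],[16,70,76],[51,12,6,15,14],[24,97,73,12],[9,10,94,68]],"p":[[82,15,77],{"ad":26,"dj":3,"hgq":90,"zec":19},[5,33,64,46],{"fd":55,"t":63,"trs":82}],"u":27,"ws":{"i":[75,29,99,76,70],"l":[54,81,99],"r":{"t":41,"uj":4,"zrb":1},"v":{"dkc":39,"kmw":76,"xl":91}}}
After op 12 (add /m/4/2 81): {"m":[[48,27,94,53,67],[16,70,76],[51,12,6,15,14],[24,97,73,12],[9,10,81,94,68]],"p":[[82,15,77],{"ad":26,"dj":3,"hgq":90,"zec":19},[5,33,64,46],{"fd":55,"t":63,"trs":82}],"u":27,"ws":{"i":[75,29,99,76,70],"l":[54,81,99],"r":{"t":41,"uj":4,"zrb":1},"v":{"dkc":39,"kmw":76,"xl":91}}}
After op 13 (replace /p 66): {"m":[[48,27,94,53,67],[16,70,76],[51,12,6,15,14],[24,97,73,12],[9,10,81,94,68]],"p":66,"u":27,"ws":{"i":[75,29,99,76,70],"l":[54,81,99],"r":{"t":41,"uj":4,"zrb":1},"v":{"dkc":39,"kmw":76,"xl":91}}}
After op 14 (add /p 12): {"m":[[48,27,94,53,67],[16,70,76],[51,12,6,15,14],[24,97,73,12],[9,10,81,94,68]],"p":12,"u":27,"ws":{"i":[75,29,99,76,70],"l":[54,81,99],"r":{"t":41,"uj":4,"zrb":1},"v":{"dkc":39,"kmw":76,"xl":91}}}
After op 15 (add /ws/l/2 45): {"m":[[48,27,94,53,67],[16,70,76],[51,12,6,15,14],[24,97,73,12],[9,10,81,94,68]],"p":12,"u":27,"ws":{"i":[75,29,99,76,70],"l":[54,81,45,99],"r":{"t":41,"uj":4,"zrb":1},"v":{"dkc":39,"kmw":76,"xl":91}}}
After op 16 (remove /m/4/1): {"m":[[48,27,94,53,67],[16,70,76],[51,12,6,15,14],[24,97,73,12],[9,81,94,68]],"p":12,"u":27,"ws":{"i":[75,29,99,76,70],"l":[54,81,45,99],"r":{"t":41,"uj":4,"zrb":1},"v":{"dkc":39,"kmw":76,"xl":91}}}
After op 17 (replace /m/0/1 89): {"m":[[48,89,94,53,67],[16,70,76],[51,12,6,15,14],[24,97,73,12],[9,81,94,68]],"p":12,"u":27,"ws":{"i":[75,29,99,76,70],"l":[54,81,45,99],"r":{"t":41,"uj":4,"zrb":1},"v":{"dkc":39,"kmw":76,"xl":91}}}
After op 18 (add /ws/ot 77): {"m":[[48,89,94,53,67],[16,70,76],[51,12,6,15,14],[24,97,73,12],[9,81,94,68]],"p":12,"u":27,"ws":{"i":[75,29,99,76,70],"l":[54,81,45,99],"ot":77,"r":{"t":41,"uj":4,"zrb":1},"v":{"dkc":39,"kmw":76,"xl":91}}}
After op 19 (replace /m/2/1 87): {"m":[[48,89,94,53,67],[16,70,76],[51,87,6,15,14],[24,97,73,12],[9,81,94,68]],"p":12,"u":27,"ws":{"i":[75,29,99,76,70],"l":[54,81,45,99],"ot":77,"r":{"t":41,"uj":4,"zrb":1},"v":{"dkc":39,"kmw":76,"xl":91}}}
After op 20 (add /ws/r/gyt 26): {"m":[[48,89,94,53,67],[16,70,76],[51,87,6,15,14],[24,97,73,12],[9,81,94,68]],"p":12,"u":27,"ws":{"i":[75,29,99,76,70],"l":[54,81,45,99],"ot":77,"r":{"gyt":26,"t":41,"uj":4,"zrb":1},"v":{"dkc":39,"kmw":76,"xl":91}}}
After op 21 (remove /m/2/0): {"m":[[48,89,94,53,67],[16,70,76],[87,6,15,14],[24,97,73,12],[9,81,94,68]],"p":12,"u":27,"ws":{"i":[75,29,99,76,70],"l":[54,81,45,99],"ot":77,"r":{"gyt":26,"t":41,"uj":4,"zrb":1},"v":{"dkc":39,"kmw":76,"xl":91}}}
Value at /ws/ot: 77

Answer: 77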